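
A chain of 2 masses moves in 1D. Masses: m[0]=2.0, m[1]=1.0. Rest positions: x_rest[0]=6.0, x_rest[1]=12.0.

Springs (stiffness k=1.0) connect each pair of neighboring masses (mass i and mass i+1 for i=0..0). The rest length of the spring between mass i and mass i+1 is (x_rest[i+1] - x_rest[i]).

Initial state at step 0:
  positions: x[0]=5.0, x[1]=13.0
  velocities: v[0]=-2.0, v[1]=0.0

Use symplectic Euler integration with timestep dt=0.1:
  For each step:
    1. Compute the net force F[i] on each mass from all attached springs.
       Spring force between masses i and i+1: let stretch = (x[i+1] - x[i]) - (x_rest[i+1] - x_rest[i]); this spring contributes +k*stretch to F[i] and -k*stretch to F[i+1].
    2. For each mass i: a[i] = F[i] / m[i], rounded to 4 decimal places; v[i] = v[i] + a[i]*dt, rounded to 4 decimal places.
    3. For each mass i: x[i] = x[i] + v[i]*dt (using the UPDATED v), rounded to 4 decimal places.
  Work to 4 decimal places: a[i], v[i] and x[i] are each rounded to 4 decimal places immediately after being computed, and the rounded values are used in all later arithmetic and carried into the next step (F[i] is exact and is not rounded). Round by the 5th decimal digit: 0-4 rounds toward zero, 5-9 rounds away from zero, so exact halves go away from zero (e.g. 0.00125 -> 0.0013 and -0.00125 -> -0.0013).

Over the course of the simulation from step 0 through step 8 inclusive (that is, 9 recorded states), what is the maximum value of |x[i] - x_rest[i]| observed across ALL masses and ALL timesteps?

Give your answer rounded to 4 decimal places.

Step 0: x=[5.0000 13.0000] v=[-2.0000 0.0000]
Step 1: x=[4.8100 12.9800] v=[-1.9000 -0.2000]
Step 2: x=[4.6309 12.9383] v=[-1.7915 -0.4170]
Step 3: x=[4.4633 12.8735] v=[-1.6761 -0.6477]
Step 4: x=[4.3077 12.7846] v=[-1.5556 -0.8887]
Step 5: x=[4.1645 12.6710] v=[-1.4318 -1.1364]
Step 6: x=[4.0339 12.5323] v=[-1.3065 -1.3871]
Step 7: x=[3.9157 12.3686] v=[-1.1816 -1.6369]
Step 8: x=[3.8098 12.1804] v=[-1.0590 -1.8822]
Max displacement = 2.1902

Answer: 2.1902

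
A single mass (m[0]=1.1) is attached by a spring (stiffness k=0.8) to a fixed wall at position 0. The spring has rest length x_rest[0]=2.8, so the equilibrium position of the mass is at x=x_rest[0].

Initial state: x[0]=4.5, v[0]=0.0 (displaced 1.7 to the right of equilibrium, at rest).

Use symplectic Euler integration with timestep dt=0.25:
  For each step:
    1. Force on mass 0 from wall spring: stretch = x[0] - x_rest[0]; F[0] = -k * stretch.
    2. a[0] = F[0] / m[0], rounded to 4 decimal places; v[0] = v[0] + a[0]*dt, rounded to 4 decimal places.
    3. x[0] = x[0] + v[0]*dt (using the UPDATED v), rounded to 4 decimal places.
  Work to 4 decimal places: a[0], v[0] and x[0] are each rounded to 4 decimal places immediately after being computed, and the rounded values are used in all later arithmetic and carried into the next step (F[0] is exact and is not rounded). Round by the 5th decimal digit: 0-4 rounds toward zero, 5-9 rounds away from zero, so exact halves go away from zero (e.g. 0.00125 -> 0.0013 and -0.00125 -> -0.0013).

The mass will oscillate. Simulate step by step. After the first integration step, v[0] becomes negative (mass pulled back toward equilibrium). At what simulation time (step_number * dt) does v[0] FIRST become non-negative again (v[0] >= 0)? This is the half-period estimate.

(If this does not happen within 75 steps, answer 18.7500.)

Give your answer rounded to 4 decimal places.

Answer: 3.7500

Derivation:
Step 0: x=[4.5000] v=[0.0000]
Step 1: x=[4.4227] v=[-0.3091]
Step 2: x=[4.2717] v=[-0.6041]
Step 3: x=[4.0538] v=[-0.8717]
Step 4: x=[3.7789] v=[-1.0997]
Step 5: x=[3.4595] v=[-1.2777]
Step 6: x=[3.1101] v=[-1.3976]
Step 7: x=[2.7466] v=[-1.4540]
Step 8: x=[2.3855] v=[-1.4443]
Step 9: x=[2.0433] v=[-1.3689]
Step 10: x=[1.7355] v=[-1.2313]
Step 11: x=[1.4761] v=[-1.0378]
Step 12: x=[1.2768] v=[-0.7971]
Step 13: x=[1.1468] v=[-0.5202]
Step 14: x=[1.0919] v=[-0.2196]
Step 15: x=[1.1147] v=[0.0910]
First v>=0 after going negative at step 15, time=3.7500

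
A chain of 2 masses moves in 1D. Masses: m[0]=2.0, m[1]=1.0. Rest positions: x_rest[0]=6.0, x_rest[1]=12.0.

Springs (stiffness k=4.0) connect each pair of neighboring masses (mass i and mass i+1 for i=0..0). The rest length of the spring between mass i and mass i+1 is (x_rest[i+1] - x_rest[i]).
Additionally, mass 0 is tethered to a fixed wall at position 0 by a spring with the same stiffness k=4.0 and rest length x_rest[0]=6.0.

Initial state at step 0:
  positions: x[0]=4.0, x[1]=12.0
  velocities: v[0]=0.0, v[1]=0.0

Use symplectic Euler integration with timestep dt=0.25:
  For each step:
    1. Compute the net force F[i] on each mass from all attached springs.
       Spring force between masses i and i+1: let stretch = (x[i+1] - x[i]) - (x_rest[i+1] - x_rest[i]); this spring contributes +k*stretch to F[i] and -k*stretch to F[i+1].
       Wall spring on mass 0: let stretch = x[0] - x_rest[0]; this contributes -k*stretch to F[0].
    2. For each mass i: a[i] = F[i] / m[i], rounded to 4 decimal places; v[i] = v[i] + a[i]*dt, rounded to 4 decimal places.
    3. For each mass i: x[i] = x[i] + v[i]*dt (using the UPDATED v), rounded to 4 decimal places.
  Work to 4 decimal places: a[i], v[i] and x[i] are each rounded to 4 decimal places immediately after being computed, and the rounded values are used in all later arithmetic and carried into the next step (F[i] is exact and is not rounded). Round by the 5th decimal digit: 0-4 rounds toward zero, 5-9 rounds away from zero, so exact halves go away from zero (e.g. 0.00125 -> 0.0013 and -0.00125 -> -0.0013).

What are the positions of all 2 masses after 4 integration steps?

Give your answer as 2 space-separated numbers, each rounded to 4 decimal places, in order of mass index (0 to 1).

Step 0: x=[4.0000 12.0000] v=[0.0000 0.0000]
Step 1: x=[4.5000 11.5000] v=[2.0000 -2.0000]
Step 2: x=[5.3125 10.7500] v=[3.2500 -3.0000]
Step 3: x=[6.1406 10.1406] v=[3.3125 -2.4375]
Step 4: x=[6.7012 10.0312] v=[2.2422 -0.4375]

Answer: 6.7012 10.0312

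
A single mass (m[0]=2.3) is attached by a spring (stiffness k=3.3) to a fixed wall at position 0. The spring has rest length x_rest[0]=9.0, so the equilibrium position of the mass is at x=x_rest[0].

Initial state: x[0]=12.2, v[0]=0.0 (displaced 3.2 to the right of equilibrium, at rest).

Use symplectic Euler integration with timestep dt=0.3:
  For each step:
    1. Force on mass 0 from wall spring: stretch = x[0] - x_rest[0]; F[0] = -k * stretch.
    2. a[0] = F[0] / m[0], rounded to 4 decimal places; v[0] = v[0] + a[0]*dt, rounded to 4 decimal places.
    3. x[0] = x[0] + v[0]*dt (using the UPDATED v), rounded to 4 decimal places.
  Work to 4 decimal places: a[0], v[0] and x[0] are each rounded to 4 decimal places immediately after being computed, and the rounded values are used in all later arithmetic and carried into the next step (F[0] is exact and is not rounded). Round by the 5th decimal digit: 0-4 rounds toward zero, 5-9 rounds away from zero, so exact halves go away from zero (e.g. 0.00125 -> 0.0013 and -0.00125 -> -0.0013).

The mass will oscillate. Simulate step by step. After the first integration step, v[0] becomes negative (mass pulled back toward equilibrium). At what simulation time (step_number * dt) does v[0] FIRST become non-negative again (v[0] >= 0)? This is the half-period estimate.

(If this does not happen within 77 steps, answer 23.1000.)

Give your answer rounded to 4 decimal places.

Step 0: x=[12.2000] v=[0.0000]
Step 1: x=[11.7868] v=[-1.3774]
Step 2: x=[11.0137] v=[-2.5770]
Step 3: x=[9.9806] v=[-3.4438]
Step 4: x=[8.8208] v=[-3.8659]
Step 5: x=[7.6842] v=[-3.7888]
Step 6: x=[6.7175] v=[-3.2224]
Step 7: x=[6.0455] v=[-2.2399]
Step 8: x=[5.7550] v=[-0.9682]
Step 9: x=[5.8836] v=[0.4286]
First v>=0 after going negative at step 9, time=2.7000

Answer: 2.7000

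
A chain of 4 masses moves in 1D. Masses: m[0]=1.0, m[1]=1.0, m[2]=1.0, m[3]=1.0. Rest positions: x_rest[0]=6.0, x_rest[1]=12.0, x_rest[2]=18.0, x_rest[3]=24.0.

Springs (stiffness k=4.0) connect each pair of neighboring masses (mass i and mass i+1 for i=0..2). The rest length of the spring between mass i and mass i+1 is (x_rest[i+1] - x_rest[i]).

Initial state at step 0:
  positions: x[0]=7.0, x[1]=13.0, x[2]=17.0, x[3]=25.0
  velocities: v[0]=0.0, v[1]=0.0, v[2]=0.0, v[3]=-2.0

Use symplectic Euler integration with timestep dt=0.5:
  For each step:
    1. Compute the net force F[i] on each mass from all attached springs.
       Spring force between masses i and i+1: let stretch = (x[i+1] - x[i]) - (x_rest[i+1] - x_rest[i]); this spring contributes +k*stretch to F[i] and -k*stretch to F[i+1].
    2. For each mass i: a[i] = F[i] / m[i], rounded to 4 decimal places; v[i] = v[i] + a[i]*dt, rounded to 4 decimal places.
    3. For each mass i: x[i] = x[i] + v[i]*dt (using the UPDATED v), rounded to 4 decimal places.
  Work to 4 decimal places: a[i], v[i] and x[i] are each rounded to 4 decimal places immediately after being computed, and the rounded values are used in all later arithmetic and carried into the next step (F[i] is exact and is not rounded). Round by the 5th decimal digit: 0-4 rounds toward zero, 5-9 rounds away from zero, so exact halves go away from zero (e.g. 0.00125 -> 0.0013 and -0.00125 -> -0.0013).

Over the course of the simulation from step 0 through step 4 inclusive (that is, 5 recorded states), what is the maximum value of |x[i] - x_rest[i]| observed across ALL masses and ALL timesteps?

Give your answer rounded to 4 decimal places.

Step 0: x=[7.0000 13.0000 17.0000 25.0000] v=[0.0000 0.0000 0.0000 -2.0000]
Step 1: x=[7.0000 11.0000 21.0000 22.0000] v=[0.0000 -4.0000 8.0000 -6.0000]
Step 2: x=[5.0000 15.0000 16.0000 24.0000] v=[-4.0000 8.0000 -10.0000 4.0000]
Step 3: x=[7.0000 10.0000 18.0000 24.0000] v=[4.0000 -10.0000 4.0000 0.0000]
Step 4: x=[6.0000 10.0000 18.0000 24.0000] v=[-2.0000 0.0000 0.0000 0.0000]
Max displacement = 3.0000

Answer: 3.0000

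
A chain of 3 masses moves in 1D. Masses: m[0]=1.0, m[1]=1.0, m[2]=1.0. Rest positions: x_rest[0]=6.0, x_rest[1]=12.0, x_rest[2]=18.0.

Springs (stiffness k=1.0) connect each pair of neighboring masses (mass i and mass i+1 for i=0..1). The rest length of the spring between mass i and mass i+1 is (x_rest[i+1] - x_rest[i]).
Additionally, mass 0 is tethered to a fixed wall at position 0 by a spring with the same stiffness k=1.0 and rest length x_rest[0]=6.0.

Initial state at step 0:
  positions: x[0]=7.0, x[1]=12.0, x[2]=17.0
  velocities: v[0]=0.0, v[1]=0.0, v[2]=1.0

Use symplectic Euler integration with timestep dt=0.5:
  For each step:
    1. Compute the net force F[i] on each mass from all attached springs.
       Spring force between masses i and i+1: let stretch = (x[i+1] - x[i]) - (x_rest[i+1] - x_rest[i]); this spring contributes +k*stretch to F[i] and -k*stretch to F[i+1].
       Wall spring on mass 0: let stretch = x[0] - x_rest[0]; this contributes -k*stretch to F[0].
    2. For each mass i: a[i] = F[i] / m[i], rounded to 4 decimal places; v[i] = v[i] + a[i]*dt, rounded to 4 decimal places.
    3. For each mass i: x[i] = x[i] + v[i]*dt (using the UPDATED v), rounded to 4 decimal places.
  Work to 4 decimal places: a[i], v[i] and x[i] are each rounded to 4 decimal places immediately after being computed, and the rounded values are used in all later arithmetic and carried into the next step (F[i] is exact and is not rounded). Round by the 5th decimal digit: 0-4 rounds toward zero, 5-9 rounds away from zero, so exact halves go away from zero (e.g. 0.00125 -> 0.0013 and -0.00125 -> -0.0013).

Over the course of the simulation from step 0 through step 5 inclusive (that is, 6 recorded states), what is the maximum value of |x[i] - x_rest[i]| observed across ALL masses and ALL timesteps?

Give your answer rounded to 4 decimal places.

Step 0: x=[7.0000 12.0000 17.0000] v=[0.0000 0.0000 1.0000]
Step 1: x=[6.5000 12.0000 17.7500] v=[-1.0000 0.0000 1.5000]
Step 2: x=[5.7500 12.0625 18.5625] v=[-1.5000 0.1250 1.6250]
Step 3: x=[5.1406 12.1719 19.2500] v=[-1.2188 0.2188 1.3750]
Step 4: x=[5.0039 12.2930 19.6680] v=[-0.2735 0.2422 0.8360]
Step 5: x=[5.4385 12.4356 19.7423] v=[0.8691 0.2852 0.1485]
Max displacement = 1.7423

Answer: 1.7423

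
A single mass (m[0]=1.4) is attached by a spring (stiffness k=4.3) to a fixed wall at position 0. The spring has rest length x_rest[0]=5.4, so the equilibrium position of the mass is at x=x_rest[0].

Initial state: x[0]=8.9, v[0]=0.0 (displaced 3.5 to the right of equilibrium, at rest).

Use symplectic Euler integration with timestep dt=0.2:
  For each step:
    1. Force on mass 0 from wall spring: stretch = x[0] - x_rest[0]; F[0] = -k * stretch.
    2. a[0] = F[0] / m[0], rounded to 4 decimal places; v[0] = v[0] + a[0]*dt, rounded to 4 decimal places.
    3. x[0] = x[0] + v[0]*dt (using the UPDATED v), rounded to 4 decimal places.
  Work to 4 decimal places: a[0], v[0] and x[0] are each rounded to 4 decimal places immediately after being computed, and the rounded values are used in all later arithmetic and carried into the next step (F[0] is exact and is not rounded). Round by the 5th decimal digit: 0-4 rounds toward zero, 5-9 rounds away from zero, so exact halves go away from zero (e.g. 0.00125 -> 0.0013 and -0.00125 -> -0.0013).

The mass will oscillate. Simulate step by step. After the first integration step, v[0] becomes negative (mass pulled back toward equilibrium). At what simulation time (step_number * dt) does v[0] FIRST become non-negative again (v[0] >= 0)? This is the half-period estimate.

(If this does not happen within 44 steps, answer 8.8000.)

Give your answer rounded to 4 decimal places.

Step 0: x=[8.9000] v=[0.0000]
Step 1: x=[8.4700] v=[-2.1500]
Step 2: x=[7.6628] v=[-4.0359]
Step 3: x=[6.5776] v=[-5.4259]
Step 4: x=[5.3477] v=[-6.1493]
Step 5: x=[4.1243] v=[-6.1172]
Step 6: x=[3.0576] v=[-5.3336]
Step 7: x=[2.2787] v=[-3.8947]
Step 8: x=[1.8832] v=[-1.9773]
Step 9: x=[1.9198] v=[0.1830]
First v>=0 after going negative at step 9, time=1.8000

Answer: 1.8000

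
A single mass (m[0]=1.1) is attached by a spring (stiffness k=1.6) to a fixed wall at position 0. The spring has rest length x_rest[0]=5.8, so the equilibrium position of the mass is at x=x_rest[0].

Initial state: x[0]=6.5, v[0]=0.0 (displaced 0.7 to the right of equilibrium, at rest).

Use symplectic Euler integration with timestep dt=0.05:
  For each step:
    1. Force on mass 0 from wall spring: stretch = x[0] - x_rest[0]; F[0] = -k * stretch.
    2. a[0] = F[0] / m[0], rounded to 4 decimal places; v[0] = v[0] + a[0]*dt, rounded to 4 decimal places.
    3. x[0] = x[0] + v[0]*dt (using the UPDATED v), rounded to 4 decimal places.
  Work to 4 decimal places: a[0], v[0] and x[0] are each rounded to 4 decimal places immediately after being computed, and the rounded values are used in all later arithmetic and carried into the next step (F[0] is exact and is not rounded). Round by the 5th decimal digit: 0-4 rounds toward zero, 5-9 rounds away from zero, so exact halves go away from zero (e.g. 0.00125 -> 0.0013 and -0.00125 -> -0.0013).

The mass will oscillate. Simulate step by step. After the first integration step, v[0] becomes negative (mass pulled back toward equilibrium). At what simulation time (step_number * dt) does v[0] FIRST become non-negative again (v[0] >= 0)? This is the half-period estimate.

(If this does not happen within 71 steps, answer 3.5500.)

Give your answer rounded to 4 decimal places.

Step 0: x=[6.5000] v=[0.0000]
Step 1: x=[6.4975] v=[-0.0509]
Step 2: x=[6.4924] v=[-0.1016]
Step 3: x=[6.4848] v=[-0.1520]
Step 4: x=[6.4747] v=[-0.2018]
Step 5: x=[6.4622] v=[-0.2509]
Step 6: x=[6.4472] v=[-0.2991]
Step 7: x=[6.4299] v=[-0.3462]
Step 8: x=[6.4103] v=[-0.3920]
Step 9: x=[6.3885] v=[-0.4364]
Step 10: x=[6.3645] v=[-0.4792]
Step 11: x=[6.3385] v=[-0.5203]
Step 12: x=[6.3105] v=[-0.5595]
Step 13: x=[6.2807] v=[-0.5966]
Step 14: x=[6.2491] v=[-0.6316]
Step 15: x=[6.2159] v=[-0.6643]
Step 16: x=[6.1812] v=[-0.6945]
Step 17: x=[6.1451] v=[-0.7222]
Step 18: x=[6.1077] v=[-0.7473]
Step 19: x=[6.0692] v=[-0.7697]
Step 20: x=[6.0297] v=[-0.7893]
Step 21: x=[5.9894] v=[-0.8060]
Step 22: x=[5.9484] v=[-0.8198]
Step 23: x=[5.9069] v=[-0.8306]
Step 24: x=[5.8650] v=[-0.8384]
Step 25: x=[5.8228] v=[-0.8431]
Step 26: x=[5.7806] v=[-0.8448]
Step 27: x=[5.7384] v=[-0.8434]
Step 28: x=[5.6965] v=[-0.8389]
Step 29: x=[5.6549] v=[-0.8314]
Step 30: x=[5.6139] v=[-0.8208]
Step 31: x=[5.5735] v=[-0.8073]
Step 32: x=[5.5340] v=[-0.7908]
Step 33: x=[5.4954] v=[-0.7715]
Step 34: x=[5.4579] v=[-0.7493]
Step 35: x=[5.4217] v=[-0.7244]
Step 36: x=[5.3869] v=[-0.6969]
Step 37: x=[5.3536] v=[-0.6669]
Step 38: x=[5.3219] v=[-0.6344]
Step 39: x=[5.2919] v=[-0.5996]
Step 40: x=[5.2638] v=[-0.5626]
Step 41: x=[5.2376] v=[-0.5236]
Step 42: x=[5.2135] v=[-0.4827]
Step 43: x=[5.1915] v=[-0.4400]
Step 44: x=[5.1717] v=[-0.3957]
Step 45: x=[5.1542] v=[-0.3500]
Step 46: x=[5.1391] v=[-0.3030]
Step 47: x=[5.1264] v=[-0.2549]
Step 48: x=[5.1161] v=[-0.2059]
Step 49: x=[5.1083] v=[-0.1562]
Step 50: x=[5.1030] v=[-0.1059]
Step 51: x=[5.1002] v=[-0.0552]
Step 52: x=[5.1000] v=[-0.0043]
Step 53: x=[5.1023] v=[0.0466]
First v>=0 after going negative at step 53, time=2.6500

Answer: 2.6500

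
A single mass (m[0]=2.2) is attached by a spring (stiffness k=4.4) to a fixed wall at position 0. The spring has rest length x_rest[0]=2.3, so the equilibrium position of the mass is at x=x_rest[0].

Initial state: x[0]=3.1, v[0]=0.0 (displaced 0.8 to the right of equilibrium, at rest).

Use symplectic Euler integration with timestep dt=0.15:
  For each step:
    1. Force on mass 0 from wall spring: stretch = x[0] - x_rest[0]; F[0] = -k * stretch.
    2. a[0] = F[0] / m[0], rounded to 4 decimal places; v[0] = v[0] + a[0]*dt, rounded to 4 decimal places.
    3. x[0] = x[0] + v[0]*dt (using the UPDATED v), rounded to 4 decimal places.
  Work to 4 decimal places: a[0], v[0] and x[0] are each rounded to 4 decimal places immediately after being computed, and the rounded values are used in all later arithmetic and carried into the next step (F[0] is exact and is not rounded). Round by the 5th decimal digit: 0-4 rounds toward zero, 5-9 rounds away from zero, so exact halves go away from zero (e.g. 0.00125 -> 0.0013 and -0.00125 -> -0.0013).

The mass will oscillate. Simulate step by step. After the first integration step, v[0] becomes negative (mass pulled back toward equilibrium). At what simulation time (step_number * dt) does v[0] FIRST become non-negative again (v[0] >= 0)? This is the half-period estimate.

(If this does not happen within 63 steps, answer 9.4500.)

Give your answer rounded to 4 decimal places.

Step 0: x=[3.1000] v=[0.0000]
Step 1: x=[3.0640] v=[-0.2400]
Step 2: x=[2.9936] v=[-0.4692]
Step 3: x=[2.8920] v=[-0.6773]
Step 4: x=[2.7638] v=[-0.8549]
Step 5: x=[2.6147] v=[-0.9940]
Step 6: x=[2.4514] v=[-1.0884]
Step 7: x=[2.2813] v=[-1.1338]
Step 8: x=[2.1121] v=[-1.1282]
Step 9: x=[1.9513] v=[-1.0718]
Step 10: x=[1.8062] v=[-0.9672]
Step 11: x=[1.6833] v=[-0.8191]
Step 12: x=[1.5882] v=[-0.6341]
Step 13: x=[1.5251] v=[-0.4206]
Step 14: x=[1.4969] v=[-0.1881]
Step 15: x=[1.5048] v=[0.0528]
First v>=0 after going negative at step 15, time=2.2500

Answer: 2.2500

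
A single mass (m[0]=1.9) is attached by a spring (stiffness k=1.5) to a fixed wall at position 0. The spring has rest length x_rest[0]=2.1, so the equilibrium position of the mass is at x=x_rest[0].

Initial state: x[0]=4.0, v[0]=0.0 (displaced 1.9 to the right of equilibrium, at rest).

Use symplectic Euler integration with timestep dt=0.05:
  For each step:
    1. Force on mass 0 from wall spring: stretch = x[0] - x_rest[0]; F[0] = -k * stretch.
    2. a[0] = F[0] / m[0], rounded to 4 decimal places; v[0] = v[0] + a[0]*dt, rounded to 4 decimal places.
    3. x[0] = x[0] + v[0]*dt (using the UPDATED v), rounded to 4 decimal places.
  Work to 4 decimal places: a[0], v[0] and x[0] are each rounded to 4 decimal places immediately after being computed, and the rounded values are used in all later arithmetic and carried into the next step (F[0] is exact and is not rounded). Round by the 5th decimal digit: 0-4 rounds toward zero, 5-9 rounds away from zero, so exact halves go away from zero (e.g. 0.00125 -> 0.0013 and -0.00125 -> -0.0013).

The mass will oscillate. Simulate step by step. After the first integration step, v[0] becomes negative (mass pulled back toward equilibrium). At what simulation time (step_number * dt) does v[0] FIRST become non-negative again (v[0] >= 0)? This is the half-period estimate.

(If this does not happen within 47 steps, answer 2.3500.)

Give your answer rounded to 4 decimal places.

Step 0: x=[4.0000] v=[0.0000]
Step 1: x=[3.9963] v=[-0.0750]
Step 2: x=[3.9888] v=[-0.1499]
Step 3: x=[3.9776] v=[-0.2245]
Step 4: x=[3.9627] v=[-0.2986]
Step 5: x=[3.9441] v=[-0.3721]
Step 6: x=[3.9219] v=[-0.4449]
Step 7: x=[3.8961] v=[-0.5168]
Step 8: x=[3.8667] v=[-0.5877]
Step 9: x=[3.8338] v=[-0.6574]
Step 10: x=[3.7975] v=[-0.7258]
Step 11: x=[3.7579] v=[-0.7928]
Step 12: x=[3.7150] v=[-0.8582]
Step 13: x=[3.6689] v=[-0.9220]
Step 14: x=[3.6197] v=[-0.9839]
Step 15: x=[3.5675] v=[-1.0439]
Step 16: x=[3.5124] v=[-1.1018]
Step 17: x=[3.4545] v=[-1.1576]
Step 18: x=[3.3939] v=[-1.2111]
Step 19: x=[3.3308] v=[-1.2622]
Step 20: x=[3.2653] v=[-1.3108]
Step 21: x=[3.1975] v=[-1.3568]
Step 22: x=[3.1275] v=[-1.4001]
Step 23: x=[3.0555] v=[-1.4407]
Step 24: x=[2.9816] v=[-1.4784]
Step 25: x=[2.9059] v=[-1.5132]
Step 26: x=[2.8287] v=[-1.5450]
Step 27: x=[2.7500] v=[-1.5738]
Step 28: x=[2.6700] v=[-1.5995]
Step 29: x=[2.5889] v=[-1.6220]
Step 30: x=[2.5068] v=[-1.6413]
Step 31: x=[2.4239] v=[-1.6574]
Step 32: x=[2.3404] v=[-1.6702]
Step 33: x=[2.2564] v=[-1.6797]
Step 34: x=[2.1721] v=[-1.6859]
Step 35: x=[2.0877] v=[-1.6887]
Step 36: x=[2.0033] v=[-1.6882]
Step 37: x=[1.9191] v=[-1.6844]
Step 38: x=[1.8352] v=[-1.6773]
Step 39: x=[1.7519] v=[-1.6668]
Step 40: x=[1.6692] v=[-1.6531]
Step 41: x=[1.5874] v=[-1.6361]
Step 42: x=[1.5066] v=[-1.6159]
Step 43: x=[1.4270] v=[-1.5925]
Step 44: x=[1.3487] v=[-1.5659]
Step 45: x=[1.2719] v=[-1.5362]
Step 46: x=[1.1967] v=[-1.5035]
Step 47: x=[1.1233] v=[-1.4678]
v[0] did not become non-negative within 47 steps; using fallback time=2.3500

Answer: 2.3500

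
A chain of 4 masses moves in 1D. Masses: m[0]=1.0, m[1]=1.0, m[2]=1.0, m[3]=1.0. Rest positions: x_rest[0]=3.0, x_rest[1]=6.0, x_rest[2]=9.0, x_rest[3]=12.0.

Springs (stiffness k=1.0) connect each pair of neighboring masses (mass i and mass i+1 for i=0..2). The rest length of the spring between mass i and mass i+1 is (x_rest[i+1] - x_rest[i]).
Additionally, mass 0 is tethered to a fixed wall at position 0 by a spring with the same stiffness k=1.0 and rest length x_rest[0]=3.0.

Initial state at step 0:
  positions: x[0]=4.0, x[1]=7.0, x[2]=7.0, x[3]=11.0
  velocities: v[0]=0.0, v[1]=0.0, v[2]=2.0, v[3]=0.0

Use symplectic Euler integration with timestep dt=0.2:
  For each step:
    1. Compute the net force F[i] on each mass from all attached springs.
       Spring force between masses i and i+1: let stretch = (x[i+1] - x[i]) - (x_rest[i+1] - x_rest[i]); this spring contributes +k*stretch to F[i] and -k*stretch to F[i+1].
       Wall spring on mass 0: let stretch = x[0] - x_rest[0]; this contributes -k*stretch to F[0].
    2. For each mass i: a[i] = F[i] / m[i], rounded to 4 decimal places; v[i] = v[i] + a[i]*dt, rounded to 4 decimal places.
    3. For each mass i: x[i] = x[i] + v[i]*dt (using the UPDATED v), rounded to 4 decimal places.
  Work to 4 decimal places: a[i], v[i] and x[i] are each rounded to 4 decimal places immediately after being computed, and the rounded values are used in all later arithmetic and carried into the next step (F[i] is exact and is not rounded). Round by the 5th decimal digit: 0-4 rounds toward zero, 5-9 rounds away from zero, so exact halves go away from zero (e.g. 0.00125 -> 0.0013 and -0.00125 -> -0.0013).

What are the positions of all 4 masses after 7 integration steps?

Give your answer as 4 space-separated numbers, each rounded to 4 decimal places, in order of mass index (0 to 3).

Step 0: x=[4.0000 7.0000 7.0000 11.0000] v=[0.0000 0.0000 2.0000 0.0000]
Step 1: x=[3.9600 6.8800 7.5600 10.9600] v=[-0.2000 -0.6000 2.8000 -0.2000]
Step 2: x=[3.8784 6.6704 8.2288 10.9040] v=[-0.4080 -1.0480 3.3440 -0.2800]
Step 3: x=[3.7533 6.4115 8.9423 10.8610] v=[-0.6253 -1.2947 3.5674 -0.2150]
Step 4: x=[3.5844 6.1475 9.6313 10.8613] v=[-0.8443 -1.3202 3.4450 0.0013]
Step 5: x=[3.3747 5.9203 10.2301 10.9324] v=[-1.0486 -1.1361 2.9942 0.3553]
Step 6: x=[3.1318 5.7636 10.6846 11.0954] v=[-1.2144 -0.7833 2.2727 0.8148]
Step 7: x=[2.8689 5.6985 10.9587 11.3619] v=[-1.3144 -0.3255 1.3707 1.3326]

Answer: 2.8689 5.6985 10.9587 11.3619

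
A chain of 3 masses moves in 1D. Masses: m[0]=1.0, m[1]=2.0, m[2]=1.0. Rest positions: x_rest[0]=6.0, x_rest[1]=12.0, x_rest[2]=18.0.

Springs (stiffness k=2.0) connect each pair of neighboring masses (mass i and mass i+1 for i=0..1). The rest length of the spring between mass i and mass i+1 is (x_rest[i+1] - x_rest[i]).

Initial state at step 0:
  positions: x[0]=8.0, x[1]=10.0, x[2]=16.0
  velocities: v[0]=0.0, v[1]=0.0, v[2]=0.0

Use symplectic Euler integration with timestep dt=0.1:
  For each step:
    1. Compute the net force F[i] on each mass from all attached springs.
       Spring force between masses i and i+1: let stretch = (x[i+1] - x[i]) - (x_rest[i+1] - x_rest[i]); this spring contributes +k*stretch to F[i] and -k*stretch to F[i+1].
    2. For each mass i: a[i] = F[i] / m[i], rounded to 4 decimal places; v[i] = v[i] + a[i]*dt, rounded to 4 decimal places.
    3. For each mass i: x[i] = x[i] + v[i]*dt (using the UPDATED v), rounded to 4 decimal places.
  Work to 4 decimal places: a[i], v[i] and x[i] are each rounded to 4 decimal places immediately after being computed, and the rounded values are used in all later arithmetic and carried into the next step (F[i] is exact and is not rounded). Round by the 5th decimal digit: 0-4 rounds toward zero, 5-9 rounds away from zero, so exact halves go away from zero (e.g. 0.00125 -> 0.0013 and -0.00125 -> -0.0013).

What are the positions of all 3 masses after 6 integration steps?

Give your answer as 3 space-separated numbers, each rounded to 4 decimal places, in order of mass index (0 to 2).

Step 0: x=[8.0000 10.0000 16.0000] v=[0.0000 0.0000 0.0000]
Step 1: x=[7.9200 10.0400 16.0000] v=[-0.8000 0.4000 0.0000]
Step 2: x=[7.7624 10.1184 16.0008] v=[-1.5760 0.7840 0.0080]
Step 3: x=[7.5319 10.2321 16.0040] v=[-2.3048 1.1366 0.0315]
Step 4: x=[7.2354 10.3765 16.0117] v=[-2.9648 1.4438 0.0771]
Step 5: x=[6.8817 10.5458 16.0267] v=[-3.5366 1.6932 0.1501]
Step 6: x=[6.4813 10.7333 16.0521] v=[-4.0038 1.8749 0.2539]

Answer: 6.4813 10.7333 16.0521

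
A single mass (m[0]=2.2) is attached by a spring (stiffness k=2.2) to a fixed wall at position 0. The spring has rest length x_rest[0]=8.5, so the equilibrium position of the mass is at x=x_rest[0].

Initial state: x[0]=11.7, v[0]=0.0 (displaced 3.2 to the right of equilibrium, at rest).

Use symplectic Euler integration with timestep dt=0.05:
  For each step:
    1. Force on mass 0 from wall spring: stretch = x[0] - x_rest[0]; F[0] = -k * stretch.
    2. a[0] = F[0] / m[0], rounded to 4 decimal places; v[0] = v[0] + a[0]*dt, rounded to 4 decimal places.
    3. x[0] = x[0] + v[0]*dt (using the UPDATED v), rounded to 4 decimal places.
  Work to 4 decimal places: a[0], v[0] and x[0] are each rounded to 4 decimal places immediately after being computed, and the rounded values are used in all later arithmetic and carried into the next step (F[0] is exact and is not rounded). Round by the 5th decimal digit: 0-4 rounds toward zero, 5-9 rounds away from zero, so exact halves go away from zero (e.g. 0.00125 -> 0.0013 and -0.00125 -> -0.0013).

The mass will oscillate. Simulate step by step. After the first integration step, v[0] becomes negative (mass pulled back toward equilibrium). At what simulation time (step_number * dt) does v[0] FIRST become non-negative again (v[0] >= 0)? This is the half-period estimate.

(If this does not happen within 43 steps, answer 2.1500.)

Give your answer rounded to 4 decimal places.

Answer: 2.1500

Derivation:
Step 0: x=[11.7000] v=[0.0000]
Step 1: x=[11.6920] v=[-0.1600]
Step 2: x=[11.6760] v=[-0.3196]
Step 3: x=[11.6521] v=[-0.4784]
Step 4: x=[11.6203] v=[-0.6360]
Step 5: x=[11.5807] v=[-0.7920]
Step 6: x=[11.5334] v=[-0.9460]
Step 7: x=[11.4785] v=[-1.0977]
Step 8: x=[11.4162] v=[-1.2466]
Step 9: x=[11.3466] v=[-1.3924]
Step 10: x=[11.2699] v=[-1.5347]
Step 11: x=[11.1862] v=[-1.6732]
Step 12: x=[11.0958] v=[-1.8075]
Step 13: x=[10.9989] v=[-1.9373]
Step 14: x=[10.8958] v=[-2.0622]
Step 15: x=[10.7867] v=[-2.1820]
Step 16: x=[10.6719] v=[-2.2963]
Step 17: x=[10.5517] v=[-2.4049]
Step 18: x=[10.4263] v=[-2.5075]
Step 19: x=[10.2961] v=[-2.6038]
Step 20: x=[10.1614] v=[-2.6936]
Step 21: x=[10.0226] v=[-2.7767]
Step 22: x=[9.8800] v=[-2.8528]
Step 23: x=[9.7339] v=[-2.9218]
Step 24: x=[9.5847] v=[-2.9835]
Step 25: x=[9.4328] v=[-3.0377]
Step 26: x=[9.2786] v=[-3.0843]
Step 27: x=[9.1224] v=[-3.1232]
Step 28: x=[8.9647] v=[-3.1543]
Step 29: x=[8.8058] v=[-3.1775]
Step 30: x=[8.6462] v=[-3.1928]
Step 31: x=[8.4862] v=[-3.2001]
Step 32: x=[8.3262] v=[-3.1994]
Step 33: x=[8.1667] v=[-3.1907]
Step 34: x=[8.0080] v=[-3.1740]
Step 35: x=[7.8505] v=[-3.1494]
Step 36: x=[7.6947] v=[-3.1169]
Step 37: x=[7.5409] v=[-3.0766]
Step 38: x=[7.3895] v=[-3.0286]
Step 39: x=[7.2408] v=[-2.9731]
Step 40: x=[7.0953] v=[-2.9101]
Step 41: x=[6.9533] v=[-2.8399]
Step 42: x=[6.8152] v=[-2.7626]
Step 43: x=[6.6813] v=[-2.6784]
v[0] did not become non-negative within 43 steps; using fallback time=2.1500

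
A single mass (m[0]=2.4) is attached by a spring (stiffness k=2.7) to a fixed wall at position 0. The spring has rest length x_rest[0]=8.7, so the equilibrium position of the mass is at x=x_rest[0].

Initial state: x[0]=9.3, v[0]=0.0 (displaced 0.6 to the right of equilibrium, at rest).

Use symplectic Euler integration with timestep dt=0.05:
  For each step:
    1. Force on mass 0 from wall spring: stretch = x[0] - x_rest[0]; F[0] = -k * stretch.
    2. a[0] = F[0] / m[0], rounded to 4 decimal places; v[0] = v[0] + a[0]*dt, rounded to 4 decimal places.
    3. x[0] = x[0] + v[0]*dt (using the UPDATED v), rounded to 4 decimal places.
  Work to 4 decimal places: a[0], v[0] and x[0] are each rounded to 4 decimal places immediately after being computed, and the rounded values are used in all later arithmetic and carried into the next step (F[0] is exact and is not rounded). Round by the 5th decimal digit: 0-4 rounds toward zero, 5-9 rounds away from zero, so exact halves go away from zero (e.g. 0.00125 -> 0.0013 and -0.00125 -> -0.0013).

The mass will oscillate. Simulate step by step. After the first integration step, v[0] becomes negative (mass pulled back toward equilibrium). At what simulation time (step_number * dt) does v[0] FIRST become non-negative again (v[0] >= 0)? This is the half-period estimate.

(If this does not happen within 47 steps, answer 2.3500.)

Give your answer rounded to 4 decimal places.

Step 0: x=[9.3000] v=[0.0000]
Step 1: x=[9.2983] v=[-0.0338]
Step 2: x=[9.2949] v=[-0.0675]
Step 3: x=[9.2899] v=[-0.1010]
Step 4: x=[9.2832] v=[-0.1342]
Step 5: x=[9.2749] v=[-0.1670]
Step 6: x=[9.2649] v=[-0.1993]
Step 7: x=[9.2533] v=[-0.2311]
Step 8: x=[9.2402] v=[-0.2622]
Step 9: x=[9.2256] v=[-0.2926]
Step 10: x=[9.2095] v=[-0.3222]
Step 11: x=[9.1920] v=[-0.3509]
Step 12: x=[9.1731] v=[-0.3786]
Step 13: x=[9.1528] v=[-0.4052]
Step 14: x=[9.1313] v=[-0.4307]
Step 15: x=[9.1086] v=[-0.4550]
Step 16: x=[9.0847] v=[-0.4780]
Step 17: x=[9.0597] v=[-0.4996]
Step 18: x=[9.0337] v=[-0.5198]
Step 19: x=[9.0068] v=[-0.5386]
Step 20: x=[8.9790] v=[-0.5559]
Step 21: x=[8.9504] v=[-0.5716]
Step 22: x=[8.9211] v=[-0.5857]
Step 23: x=[8.8912] v=[-0.5981]
Step 24: x=[8.8608] v=[-0.6089]
Step 25: x=[8.8299] v=[-0.6179]
Step 26: x=[8.7986] v=[-0.6252]
Step 27: x=[8.7671] v=[-0.6307]
Step 28: x=[8.7354] v=[-0.6345]
Step 29: x=[8.7036] v=[-0.6365]
Step 30: x=[8.6718] v=[-0.6367]
Step 31: x=[8.6400] v=[-0.6351]
Step 32: x=[8.6084] v=[-0.6317]
Step 33: x=[8.5771] v=[-0.6265]
Step 34: x=[8.5461] v=[-0.6196]
Step 35: x=[8.5156] v=[-0.6109]
Step 36: x=[8.4856] v=[-0.6005]
Step 37: x=[8.4562] v=[-0.5884]
Step 38: x=[8.4275] v=[-0.5747]
Step 39: x=[8.3995] v=[-0.5594]
Step 40: x=[8.3724] v=[-0.5425]
Step 41: x=[8.3462] v=[-0.5241]
Step 42: x=[8.3210] v=[-0.5042]
Step 43: x=[8.2969] v=[-0.4829]
Step 44: x=[8.2739] v=[-0.4602]
Step 45: x=[8.2521] v=[-0.4362]
Step 46: x=[8.2316] v=[-0.4110]
Step 47: x=[8.2124] v=[-0.3847]
v[0] did not become non-negative within 47 steps; using fallback time=2.3500

Answer: 2.3500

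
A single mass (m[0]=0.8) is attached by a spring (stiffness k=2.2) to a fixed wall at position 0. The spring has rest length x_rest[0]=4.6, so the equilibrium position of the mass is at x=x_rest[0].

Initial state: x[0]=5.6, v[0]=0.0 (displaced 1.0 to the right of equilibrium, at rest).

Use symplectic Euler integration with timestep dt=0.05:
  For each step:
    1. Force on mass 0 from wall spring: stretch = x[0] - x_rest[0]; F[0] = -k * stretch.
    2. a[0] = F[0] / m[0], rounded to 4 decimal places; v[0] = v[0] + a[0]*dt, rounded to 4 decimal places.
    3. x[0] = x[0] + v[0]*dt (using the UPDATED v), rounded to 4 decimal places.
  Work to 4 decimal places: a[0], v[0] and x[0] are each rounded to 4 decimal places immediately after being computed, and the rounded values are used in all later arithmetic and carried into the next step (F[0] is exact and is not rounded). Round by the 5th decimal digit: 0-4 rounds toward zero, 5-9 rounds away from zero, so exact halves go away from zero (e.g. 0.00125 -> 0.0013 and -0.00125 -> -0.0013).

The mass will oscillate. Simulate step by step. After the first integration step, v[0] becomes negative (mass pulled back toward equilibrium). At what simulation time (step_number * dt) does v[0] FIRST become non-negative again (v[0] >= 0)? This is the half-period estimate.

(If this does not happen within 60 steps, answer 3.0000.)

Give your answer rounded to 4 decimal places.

Answer: 1.9000

Derivation:
Step 0: x=[5.6000] v=[0.0000]
Step 1: x=[5.5931] v=[-0.1375]
Step 2: x=[5.5794] v=[-0.2741]
Step 3: x=[5.5590] v=[-0.4088]
Step 4: x=[5.5320] v=[-0.5407]
Step 5: x=[5.4986] v=[-0.6689]
Step 6: x=[5.4590] v=[-0.7925]
Step 7: x=[5.4135] v=[-0.9106]
Step 8: x=[5.3624] v=[-1.0225]
Step 9: x=[5.3060] v=[-1.1273]
Step 10: x=[5.2448] v=[-1.2244]
Step 11: x=[5.1791] v=[-1.3131]
Step 12: x=[5.1095] v=[-1.3927]
Step 13: x=[5.0364] v=[-1.4628]
Step 14: x=[4.9603] v=[-1.5228]
Step 15: x=[4.8817] v=[-1.5723]
Step 16: x=[4.8012] v=[-1.6110]
Step 17: x=[4.7193] v=[-1.6387]
Step 18: x=[4.6365] v=[-1.6551]
Step 19: x=[4.5535] v=[-1.6601]
Step 20: x=[4.4708] v=[-1.6537]
Step 21: x=[4.3890] v=[-1.6359]
Step 22: x=[4.3087] v=[-1.6069]
Step 23: x=[4.2304] v=[-1.5668]
Step 24: x=[4.1546] v=[-1.5160]
Step 25: x=[4.0819] v=[-1.4548]
Step 26: x=[4.0127] v=[-1.3836]
Step 27: x=[3.9476] v=[-1.3028]
Step 28: x=[3.8869] v=[-1.2131]
Step 29: x=[3.8311] v=[-1.1151]
Step 30: x=[3.7806] v=[-1.0094]
Step 31: x=[3.7358] v=[-0.8967]
Step 32: x=[3.6969] v=[-0.7779]
Step 33: x=[3.6642] v=[-0.6537]
Step 34: x=[3.6380] v=[-0.5250]
Step 35: x=[3.6184] v=[-0.3927]
Step 36: x=[3.6055] v=[-0.2577]
Step 37: x=[3.5995] v=[-0.1210]
Step 38: x=[3.6003] v=[0.0166]
First v>=0 after going negative at step 38, time=1.9000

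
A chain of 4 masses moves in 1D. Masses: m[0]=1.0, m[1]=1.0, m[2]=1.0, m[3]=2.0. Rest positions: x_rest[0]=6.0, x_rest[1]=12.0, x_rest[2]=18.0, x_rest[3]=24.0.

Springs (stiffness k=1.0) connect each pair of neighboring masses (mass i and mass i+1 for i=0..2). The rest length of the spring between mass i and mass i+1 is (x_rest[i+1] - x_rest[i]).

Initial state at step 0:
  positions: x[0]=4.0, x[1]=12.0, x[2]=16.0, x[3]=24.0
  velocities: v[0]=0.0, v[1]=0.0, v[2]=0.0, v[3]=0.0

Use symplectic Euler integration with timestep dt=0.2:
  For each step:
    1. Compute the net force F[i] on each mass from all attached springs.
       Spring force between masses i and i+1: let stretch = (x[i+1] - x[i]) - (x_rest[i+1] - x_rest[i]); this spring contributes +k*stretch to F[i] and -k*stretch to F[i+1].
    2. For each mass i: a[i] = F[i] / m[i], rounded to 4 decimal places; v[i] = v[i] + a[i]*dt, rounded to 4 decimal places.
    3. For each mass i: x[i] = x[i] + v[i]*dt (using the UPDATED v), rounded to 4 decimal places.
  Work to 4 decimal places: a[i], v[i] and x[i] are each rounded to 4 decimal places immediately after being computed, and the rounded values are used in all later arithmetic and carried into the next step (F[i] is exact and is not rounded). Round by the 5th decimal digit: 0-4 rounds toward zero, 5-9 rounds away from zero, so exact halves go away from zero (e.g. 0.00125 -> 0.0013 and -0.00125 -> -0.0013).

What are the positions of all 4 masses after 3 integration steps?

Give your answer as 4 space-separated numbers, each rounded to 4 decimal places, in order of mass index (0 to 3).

Step 0: x=[4.0000 12.0000 16.0000 24.0000] v=[0.0000 0.0000 0.0000 0.0000]
Step 1: x=[4.0800 11.8400 16.1600 23.9600] v=[0.4000 -0.8000 0.8000 -0.2000]
Step 2: x=[4.2304 11.5424 16.4592 23.8840] v=[0.7520 -1.4880 1.4960 -0.3800]
Step 3: x=[4.4333 11.1490 16.8587 23.7795] v=[1.0144 -1.9670 1.9976 -0.5225]

Answer: 4.4333 11.1490 16.8587 23.7795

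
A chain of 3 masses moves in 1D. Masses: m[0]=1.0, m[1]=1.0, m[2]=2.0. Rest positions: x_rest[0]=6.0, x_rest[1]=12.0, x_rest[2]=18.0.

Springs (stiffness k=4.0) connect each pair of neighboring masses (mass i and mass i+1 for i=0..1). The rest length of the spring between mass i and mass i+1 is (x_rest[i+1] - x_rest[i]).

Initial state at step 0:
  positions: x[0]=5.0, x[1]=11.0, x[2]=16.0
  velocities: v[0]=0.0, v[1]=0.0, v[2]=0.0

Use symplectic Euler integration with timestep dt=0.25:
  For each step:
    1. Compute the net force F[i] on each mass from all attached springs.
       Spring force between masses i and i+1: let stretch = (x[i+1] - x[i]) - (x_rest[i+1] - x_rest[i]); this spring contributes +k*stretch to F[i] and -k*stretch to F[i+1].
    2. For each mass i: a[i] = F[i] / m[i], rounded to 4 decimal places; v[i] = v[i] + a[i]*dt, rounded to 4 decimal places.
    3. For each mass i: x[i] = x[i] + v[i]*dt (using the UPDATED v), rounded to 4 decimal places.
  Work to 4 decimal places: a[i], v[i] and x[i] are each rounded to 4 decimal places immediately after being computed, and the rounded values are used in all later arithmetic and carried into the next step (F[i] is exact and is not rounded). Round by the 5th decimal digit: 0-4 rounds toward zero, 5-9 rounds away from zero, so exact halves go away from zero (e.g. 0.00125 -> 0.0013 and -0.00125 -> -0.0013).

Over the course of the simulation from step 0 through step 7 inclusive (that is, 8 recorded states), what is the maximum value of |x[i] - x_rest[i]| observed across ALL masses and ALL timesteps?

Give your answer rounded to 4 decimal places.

Answer: 2.3780

Derivation:
Step 0: x=[5.0000 11.0000 16.0000] v=[0.0000 0.0000 0.0000]
Step 1: x=[5.0000 10.7500 16.1250] v=[0.0000 -1.0000 0.5000]
Step 2: x=[4.9375 10.4063 16.3281] v=[-0.2500 -1.3750 0.8125]
Step 3: x=[4.7422 10.1758 16.5410] v=[-0.7812 -0.9220 0.8516]
Step 4: x=[4.4053 10.1782 16.7083] v=[-1.3476 0.0096 0.6690]
Step 5: x=[4.0116 10.3699 16.8093] v=[-1.5747 0.7668 0.4040]
Step 6: x=[3.7075 10.5819 16.8554] v=[-1.2164 0.8479 0.1843]
Step 7: x=[3.6220 10.6437 16.8673] v=[-0.3420 0.2470 0.0476]
Max displacement = 2.3780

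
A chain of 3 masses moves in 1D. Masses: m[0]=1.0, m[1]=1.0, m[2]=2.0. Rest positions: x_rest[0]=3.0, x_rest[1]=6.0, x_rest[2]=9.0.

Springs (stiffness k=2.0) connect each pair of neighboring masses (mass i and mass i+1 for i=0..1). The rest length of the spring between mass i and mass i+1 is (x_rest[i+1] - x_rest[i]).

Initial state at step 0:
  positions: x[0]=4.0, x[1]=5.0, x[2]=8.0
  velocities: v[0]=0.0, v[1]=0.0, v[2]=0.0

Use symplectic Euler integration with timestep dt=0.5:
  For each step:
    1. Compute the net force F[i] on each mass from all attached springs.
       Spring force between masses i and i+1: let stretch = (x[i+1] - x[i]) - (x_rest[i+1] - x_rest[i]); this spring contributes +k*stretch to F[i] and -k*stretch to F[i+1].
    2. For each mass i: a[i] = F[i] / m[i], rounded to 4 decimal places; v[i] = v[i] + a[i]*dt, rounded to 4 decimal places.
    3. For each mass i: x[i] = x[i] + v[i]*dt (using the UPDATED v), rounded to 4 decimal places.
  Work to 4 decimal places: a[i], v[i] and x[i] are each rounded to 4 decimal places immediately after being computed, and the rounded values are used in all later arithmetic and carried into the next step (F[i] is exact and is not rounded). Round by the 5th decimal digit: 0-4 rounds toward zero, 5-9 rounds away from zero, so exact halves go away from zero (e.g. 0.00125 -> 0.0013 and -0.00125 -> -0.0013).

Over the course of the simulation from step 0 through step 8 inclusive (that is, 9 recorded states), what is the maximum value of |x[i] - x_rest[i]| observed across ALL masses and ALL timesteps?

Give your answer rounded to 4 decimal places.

Step 0: x=[4.0000 5.0000 8.0000] v=[0.0000 0.0000 0.0000]
Step 1: x=[3.0000 6.0000 8.0000] v=[-2.0000 2.0000 0.0000]
Step 2: x=[2.0000 6.5000 8.2500] v=[-2.0000 1.0000 0.5000]
Step 3: x=[1.7500 5.6250 8.8125] v=[-0.5000 -1.7500 1.1250]
Step 4: x=[1.9375 4.4063 9.3282] v=[0.3750 -2.4375 1.0313]
Step 5: x=[1.8594 4.4141 9.3634] v=[-0.1562 0.0156 0.0704]
Step 6: x=[1.5587 5.6192 8.9113] v=[-0.6015 2.4102 -0.9043]
Step 7: x=[1.7882 6.4401 8.3861] v=[0.4590 1.6418 -1.0504]
Step 8: x=[2.8437 5.9081 8.1244] v=[2.1109 -1.0641 -0.5234]
Max displacement = 1.5937

Answer: 1.5937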